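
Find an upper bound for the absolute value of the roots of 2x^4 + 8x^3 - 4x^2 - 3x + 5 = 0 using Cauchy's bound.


Cauchy's bound: all roots r satisfy |r| <= 1 + max(|a_i/a_n|) for i = 0,...,n-1
where a_n is the leading coefficient.

Coefficients: [2, 8, -4, -3, 5]
Leading coefficient a_n = 2
Ratios |a_i/a_n|: 4, 2, 3/2, 5/2
Maximum ratio: 4
Cauchy's bound: |r| <= 1 + 4 = 5

Upper bound = 5


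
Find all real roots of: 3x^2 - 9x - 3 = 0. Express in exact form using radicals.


Using the quadratic formula: x = (-b ± sqrt(b^2 - 4ac)) / (2a)
Here a = 3, b = -9, c = -3
Discriminant = b^2 - 4ac = (-9)^2 - 4(3)(-3) = 81 + 36 = 117
Since discriminant = 117 > 0, there are two real roots.
x = (9 ± 3*sqrt(13)) / 6
Simplifying: x = (3 ± sqrt(13)) / 2
Numerically: x ≈ 3.3028 or x ≈ -0.3028

x = (3 + sqrt(13)) / 2 or x = (3 - sqrt(13)) / 2


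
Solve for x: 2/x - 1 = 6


Subtract -1 from both sides: 2/x = 7
Multiply both sides by x: 2 = 7 * x
Divide by 7: x = 2/7

x = 2/7


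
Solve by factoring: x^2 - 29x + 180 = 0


We need two numbers that multiply to 180 and add to -29.
Those numbers are -9 and -20 (since (-9) * (-20) = 180 and (-9) + (-20) = -29).
So x^2 - 29x + 180 = (x - 9)(x - 20) = 0
Setting each factor to zero: x = 9 or x = 20

x = 9, x = 20


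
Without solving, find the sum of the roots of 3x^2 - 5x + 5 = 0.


By Vieta's formulas for ax^2 + bx + c = 0:
  Sum of roots = -b/a
  Product of roots = c/a

Here a = 3, b = -5, c = 5
Sum = -(-5)/3 = 5/3
Product = 5/3 = 5/3

Sum = 5/3


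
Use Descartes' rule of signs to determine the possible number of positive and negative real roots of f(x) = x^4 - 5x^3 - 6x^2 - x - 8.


Descartes' rule of signs:

For positive roots, count sign changes in f(x) = x^4 - 5x^3 - 6x^2 - x - 8:
Signs of coefficients: +, -, -, -, -
Number of sign changes: 1
Possible positive real roots: 1

For negative roots, examine f(-x) = x^4 + 5x^3 - 6x^2 + x - 8:
Signs of coefficients: +, +, -, +, -
Number of sign changes: 3
Possible negative real roots: 3, 1

Positive roots: 1; Negative roots: 3 or 1


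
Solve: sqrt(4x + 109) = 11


Square both sides: 4x + 109 = 11^2 = 121
4x = 121 - 109 = 12
x = 3
Check: sqrt(4*3 + 109) = sqrt(121) = 11 ✓

x = 3


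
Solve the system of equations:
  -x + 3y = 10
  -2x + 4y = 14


Using Cramer's rule:
Determinant D = (-1)(4) - (-2)(3) = -4 + 6 = 2
Dx = (10)(4) - (14)(3) = 40 - 42 = -2
Dy = (-1)(14) - (-2)(10) = -14 + 20 = 6
x = Dx/D = -2/2 = -1
y = Dy/D = 6/2 = 3

x = -1, y = 3


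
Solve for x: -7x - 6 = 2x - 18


Starting with: -7x - 6 = 2x - 18
Move all x terms to left: (-7 - 2)x = -18 + 6
Simplify: -9x = -12
Divide both sides by -9: x = 4/3

x = 4/3


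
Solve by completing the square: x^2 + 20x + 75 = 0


Start: x^2 + 20x + 75 = 0
Move constant: x^2 + 20x = -75
Half of 20 is 10, squared is 100
Add 100 to both sides: x^2 + 20x + 100 = 25
(x + 10)^2 = 25
x + 10 = ±5
x = -10 + 5 = -5 or x = -10 - 5 = -15

x = -15, x = -5


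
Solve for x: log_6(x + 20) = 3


Convert to exponential form: x + 20 = 6^3 = 216
x = 216 - 20 = 196
Check: log_6(196 + 20) = log_6(216) = log_6(216) = 3 ✓

x = 196


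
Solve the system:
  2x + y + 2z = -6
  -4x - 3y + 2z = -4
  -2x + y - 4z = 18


Using Cramer's rule. Expand each determinant along the first row.
D  = 2*[(-3)*(-4) - 2*1] - 1*[(-4)*(-4) - 2*(-2)] + 2*[(-4)*1 - (-3)*(-2)]
  = 2*(10) - 1*(20) + 2*(-10) = -20
Dx = (-6)*[(-3)*(-4) - 2*1] - 1*[(-4)*(-4) - 2*18] + 2*[(-4)*1 - (-3)*18]
  = (-6)*(10) - 1*(-20) + 2*(50) = 60
Dy = 2*[(-4)*(-4) - 2*18] - (-6)*[(-4)*(-4) - 2*(-2)] + 2*[(-4)*18 - (-4)*(-2)]
  = 2*(-20) - (-6)*(20) + 2*(-80) = -80
Dz = 2*[(-3)*18 - (-4)*1] - 1*[(-4)*18 - (-4)*(-2)] + (-6)*[(-4)*1 - (-3)*(-2)]
  = 2*(-50) - 1*(-80) + (-6)*(-10) = 40
x = Dx/D = 60/-20 = -3, y = Dy/D = -80/-20 = 4, z = Dz/D = 40/-20 = -2
Check eq1: (2)(-3) + (1)(4) + (2)(-2) = -6 = -6 ✓
Check eq2: (-4)(-3) + (-3)(4) + (2)(-2) = -4 = -4 ✓
Check eq3: (-2)(-3) + (1)(4) + (-4)(-2) = 18 = 18 ✓

x = -3, y = 4, z = -2


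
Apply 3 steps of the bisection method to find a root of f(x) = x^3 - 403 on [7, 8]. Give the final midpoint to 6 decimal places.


f(x) = x^3 - 403
f(7) = -60 < 0
f(8) = 109 > 0

Step 1: midpoint = (7.000000 + 8.000000)/2 = 7.500000
  f(7.500000) = 18.875000
  f(mid) > 0, so root is in [7.000000, 7.500000]

Step 2: midpoint = (7.000000 + 7.500000)/2 = 7.250000
  f(7.250000) = -21.921875
  f(mid) < 0, so root is in [7.250000, 7.500000]

Step 3: midpoint = (7.250000 + 7.500000)/2 = 7.375000
  f(7.375000) = -1.869141
  f(mid) < 0, so root is in [7.375000, 7.500000]

midpoint = 7.375000


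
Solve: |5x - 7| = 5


An absolute value equation |expr| = 5 gives two cases:
Case 1: 5x - 7 = 5
  5x = 12, so x = 12/5
Case 2: 5x - 7 = -5
  5x = 2, so x = 2/5

x = 2/5, x = 12/5


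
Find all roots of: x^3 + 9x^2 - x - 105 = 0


Let p(x) = x^3 + 9x^2 - x - 105. By the rational root theorem (leading coefficient 1), any rational root is an integer divisor of 105: try ±1, ±2, ... in turn.
Test x = 1: value = -96 ≠ 0.
Test x = -1: value = -96 ≠ 0.
Test x = 3: value = 0 ✓, so (x - 3) is a factor.
Synthetic division by (x - 3): bring down 1; 1(3) + 9 = 12; 12(3) - 1 = 35; 35(3) - 105 = 0 → quotient x^2 + 12x + 35, remainder 0.
Solve the quadratic x^2 + 12x + 35 = 0: discriminant = 12^2 - 4(1)(35) = 144 - 140 = 4.
sqrt(4) = 2, so x = (-12 ± 2)/2: x = -5 or x = -7.
Collecting all roots found:

x = -7, x = -5, x = 3


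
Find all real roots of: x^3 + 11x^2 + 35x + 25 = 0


Let p(x) = x^3 + 11x^2 + 35x + 25. By the rational root theorem (leading coefficient 1), any rational root is an integer divisor of 25: try ±1, ±2, ... in turn.
Test x = 1: value = 72 ≠ 0.
Test x = -1: value = 0 ✓, so (x + 1) is a factor.
Synthetic division by (x + 1): bring down 1; 1(-1) + 11 = 10; 10(-1) + 35 = 25; 25(-1) + 25 = 0 → quotient x^2 + 10x + 25, remainder 0.
Solve the quadratic x^2 + 10x + 25 = 0: discriminant = 10^2 - 4(1)(25) = 100 - 100 = 0.
Discriminant = 0, so a double root: x = -10/2 = -5.

x = -5 (multiplicity 2), x = -1


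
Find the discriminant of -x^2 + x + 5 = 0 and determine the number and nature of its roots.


For ax^2 + bx + c = 0, discriminant D = b^2 - 4ac
Here a = -1, b = 1, c = 5
D = (1)^2 - 4(-1)(5) = 1 + 20 = 21

D = 21 > 0 but not a perfect square
The equation has 2 distinct real irrational roots.

Discriminant = 21, 2 distinct real irrational roots


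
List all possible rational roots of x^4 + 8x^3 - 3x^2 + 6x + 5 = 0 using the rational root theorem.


Rational root theorem: possible roots are ±p/q where:
  p divides the constant term (5): p ∈ {1, 5}
  q divides the leading coefficient (1): q ∈ {1}

All possible rational roots: -5, -1, 1, 5

-5, -1, 1, 5


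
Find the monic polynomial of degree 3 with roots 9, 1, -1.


A monic polynomial with roots 9, 1, -1 is:
p(x) = (x - 9)(x - 1)(x + 1)
After multiplying by (x - 9): x - 9
After multiplying by (x - 1): x^2 - 10x + 9
After multiplying by (x + 1): x^3 - 9x^2 - x + 9

x^3 - 9x^2 - x + 9


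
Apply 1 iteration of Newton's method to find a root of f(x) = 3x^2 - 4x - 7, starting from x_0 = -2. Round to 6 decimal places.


Newton's method: x_(n+1) = x_n - f(x_n)/f'(x_n)
f(x) = 3x^2 - 4x - 7
f'(x) = 6x - 4

Iteration 1:
  f(-2.000000) = 13.000000
  f'(-2.000000) = -16.000000
  x_1 = -2.000000 - (13.000000)/(-16.000000) = -1.187500

x_1 = -1.187500


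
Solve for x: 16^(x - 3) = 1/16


Express both sides with the same base.
1/16 = 16^(-1)
Since the bases match, equate exponents: x - 3 = -1
So x = -1 - (-3) = 2

x = 2


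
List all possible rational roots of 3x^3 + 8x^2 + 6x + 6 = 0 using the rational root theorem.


Rational root theorem: possible roots are ±p/q where:
  p divides the constant term (6): p ∈ {1, 2, 3, 6}
  q divides the leading coefficient (3): q ∈ {1, 3}

All possible rational roots: -6, -3, -2, -1, -2/3, -1/3, 1/3, 2/3, 1, 2, 3, 6

-6, -3, -2, -1, -2/3, -1/3, 1/3, 2/3, 1, 2, 3, 6


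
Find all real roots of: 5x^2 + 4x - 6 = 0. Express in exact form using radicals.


Using the quadratic formula: x = (-b ± sqrt(b^2 - 4ac)) / (2a)
Here a = 5, b = 4, c = -6
Discriminant = b^2 - 4ac = 4^2 - 4(5)(-6) = 16 + 120 = 136
Since discriminant = 136 > 0, there are two real roots.
x = (-4 ± 2*sqrt(34)) / 10
Simplifying: x = (-2 ± sqrt(34)) / 5
Numerically: x ≈ 0.7662 or x ≈ -1.5662

x = (-2 + sqrt(34)) / 5 or x = (-2 - sqrt(34)) / 5


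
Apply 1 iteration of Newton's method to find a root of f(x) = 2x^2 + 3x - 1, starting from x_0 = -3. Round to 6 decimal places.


Newton's method: x_(n+1) = x_n - f(x_n)/f'(x_n)
f(x) = 2x^2 + 3x - 1
f'(x) = 4x + 3

Iteration 1:
  f(-3.000000) = 8.000000
  f'(-3.000000) = -9.000000
  x_1 = -3.000000 - (8.000000)/(-9.000000) = -2.111111

x_1 = -2.111111


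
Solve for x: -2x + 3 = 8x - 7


Starting with: -2x + 3 = 8x - 7
Move all x terms to left: (-2 - 8)x = -7 - 3
Simplify: -10x = -10
Divide both sides by -10: x = 1

x = 1


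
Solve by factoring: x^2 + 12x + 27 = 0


We need two numbers that multiply to 27 and add to 12.
Those numbers are 9 and 3 (since 9 * 3 = 27 and 9 + 3 = 12).
So x^2 + 12x + 27 = (x + 9)(x + 3) = 0
Setting each factor to zero: x = -9 or x = -3

x = -9, x = -3


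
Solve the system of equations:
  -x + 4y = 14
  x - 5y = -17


Using Cramer's rule:
Determinant D = (-1)(-5) - (1)(4) = 5 - 4 = 1
Dx = (14)(-5) - (-17)(4) = -70 + 68 = -2
Dy = (-1)(-17) - (1)(14) = 17 - 14 = 3
x = Dx/D = -2/1 = -2
y = Dy/D = 3/1 = 3

x = -2, y = 3


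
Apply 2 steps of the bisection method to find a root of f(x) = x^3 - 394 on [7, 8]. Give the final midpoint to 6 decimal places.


f(x) = x^3 - 394
f(7) = -51 < 0
f(8) = 118 > 0

Step 1: midpoint = (7.000000 + 8.000000)/2 = 7.500000
  f(7.500000) = 27.875000
  f(mid) > 0, so root is in [7.000000, 7.500000]

Step 2: midpoint = (7.000000 + 7.500000)/2 = 7.250000
  f(7.250000) = -12.921875
  f(mid) < 0, so root is in [7.250000, 7.500000]

midpoint = 7.250000


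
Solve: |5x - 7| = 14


An absolute value equation |expr| = 14 gives two cases:
Case 1: 5x - 7 = 14
  5x = 21, so x = 21/5
Case 2: 5x - 7 = -14
  5x = -7, so x = -7/5

x = -7/5, x = 21/5


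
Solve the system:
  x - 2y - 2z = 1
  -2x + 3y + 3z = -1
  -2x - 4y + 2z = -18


Using Cramer's rule. Expand each determinant along the first row.
D  = 1*[3*2 - 3*(-4)] - (-2)*[(-2)*2 - 3*(-2)] + (-2)*[(-2)*(-4) - 3*(-2)]
  = 1*(18) - (-2)*(2) + (-2)*(14) = -6
Dx = 1*[3*2 - 3*(-4)] - (-2)*[(-1)*2 - 3*(-18)] + (-2)*[(-1)*(-4) - 3*(-18)]
  = 1*(18) - (-2)*(52) + (-2)*(58) = 6
Dy = 1*[(-1)*2 - 3*(-18)] - 1*[(-2)*2 - 3*(-2)] + (-2)*[(-2)*(-18) - (-1)*(-2)]
  = 1*(52) - 1*(2) + (-2)*(34) = -18
Dz = 1*[3*(-18) - (-1)*(-4)] - (-2)*[(-2)*(-18) - (-1)*(-2)] + 1*[(-2)*(-4) - 3*(-2)]
  = 1*(-58) - (-2)*(34) + 1*(14) = 24
x = Dx/D = 6/-6 = -1, y = Dy/D = -18/-6 = 3, z = Dz/D = 24/-6 = -4
Check eq1: (1)(-1) + (-2)(3) + (-2)(-4) = 1 = 1 ✓
Check eq2: (-2)(-1) + (3)(3) + (3)(-4) = -1 = -1 ✓
Check eq3: (-2)(-1) + (-4)(3) + (2)(-4) = -18 = -18 ✓

x = -1, y = 3, z = -4


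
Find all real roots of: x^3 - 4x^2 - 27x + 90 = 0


Let p(x) = x^3 - 4x^2 - 27x + 90. By the rational root theorem (leading coefficient 1), any rational root is an integer divisor of 90: try ±1, ±2, ... in turn.
Test x = 1: value = 60 ≠ 0.
Test x = -1: value = 112 ≠ 0.
Test x = 2: value = 28 ≠ 0.
Test x = -2: value = 120 ≠ 0.
Test x = 3: value = 0 ✓, so (x - 3) is a factor.
Synthetic division by (x - 3): bring down 1; 1(3) - 4 = -1; (-1)(3) - 27 = -30; (-30)(3) + 90 = 0 → quotient x^2 - x - 30, remainder 0.
Solve the quadratic x^2 - x - 30 = 0: discriminant = (-1)^2 - 4(1)(-30) = 1 + 120 = 121.
sqrt(121) = 11, so x = (1 ± 11)/2: x = 6 or x = -5.

x = -5, x = 3, x = 6


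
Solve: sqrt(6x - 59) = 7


Square both sides: 6x - 59 = 7^2 = 49
6x = 49 + 59 = 108
x = 18
Check: sqrt(6*18 - 59) = sqrt(49) = 7 ✓

x = 18


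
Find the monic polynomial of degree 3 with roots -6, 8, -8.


A monic polynomial with roots -6, 8, -8 is:
p(x) = (x + 6)(x - 8)(x + 8)
After multiplying by (x + 6): x + 6
After multiplying by (x - 8): x^2 - 2x - 48
After multiplying by (x + 8): x^3 + 6x^2 - 64x - 384

x^3 + 6x^2 - 64x - 384


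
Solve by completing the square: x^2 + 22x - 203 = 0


Start: x^2 + 22x - 203 = 0
Move constant: x^2 + 22x = 203
Half of 22 is 11, squared is 121
Add 121 to both sides: x^2 + 22x + 121 = 324
(x + 11)^2 = 324
x + 11 = ±18
x = -11 + 18 = 7 or x = -11 - 18 = -29

x = -29, x = 7


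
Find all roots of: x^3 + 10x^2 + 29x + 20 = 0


Let p(x) = x^3 + 10x^2 + 29x + 20. By the rational root theorem (leading coefficient 1), any rational root is an integer divisor of 20: try ±1, ±2, ... in turn.
Test x = 1: value = 60 ≠ 0.
Test x = -1: value = 0 ✓, so (x + 1) is a factor.
Synthetic division by (x + 1): bring down 1; 1(-1) + 10 = 9; 9(-1) + 29 = 20; 20(-1) + 20 = 0 → quotient x^2 + 9x + 20, remainder 0.
Solve the quadratic x^2 + 9x + 20 = 0: discriminant = 9^2 - 4(1)(20) = 81 - 80 = 1.
sqrt(1) = 1, so x = (-9 ± 1)/2: x = -4 or x = -5.
Collecting all roots found:

x = -5, x = -4, x = -1


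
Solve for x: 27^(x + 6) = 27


Express both sides with the same base.
27 = 27^1
Since the bases match, equate exponents: x + 6 = 1
So x = 1 - (6) = -5

x = -5


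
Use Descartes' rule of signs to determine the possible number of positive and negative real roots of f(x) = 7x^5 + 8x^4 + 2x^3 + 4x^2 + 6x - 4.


Descartes' rule of signs:

For positive roots, count sign changes in f(x) = 7x^5 + 8x^4 + 2x^3 + 4x^2 + 6x - 4:
Signs of coefficients: +, +, +, +, +, -
Number of sign changes: 1
Possible positive real roots: 1

For negative roots, examine f(-x) = -7x^5 + 8x^4 - 2x^3 + 4x^2 - 6x - 4:
Signs of coefficients: -, +, -, +, -, -
Number of sign changes: 4
Possible negative real roots: 4, 2, 0

Positive roots: 1; Negative roots: 4 or 2 or 0


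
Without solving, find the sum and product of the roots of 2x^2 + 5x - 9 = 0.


By Vieta's formulas for ax^2 + bx + c = 0:
  Sum of roots = -b/a
  Product of roots = c/a

Here a = 2, b = 5, c = -9
Sum = -(5)/2 = -5/2
Product = -9/2 = -9/2

Sum = -5/2, Product = -9/2


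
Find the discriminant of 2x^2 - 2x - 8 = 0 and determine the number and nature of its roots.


For ax^2 + bx + c = 0, discriminant D = b^2 - 4ac
Here a = 2, b = -2, c = -8
D = (-2)^2 - 4(2)(-8) = 4 + 64 = 68

D = 68 > 0 but not a perfect square
The equation has 2 distinct real irrational roots.

Discriminant = 68, 2 distinct real irrational roots


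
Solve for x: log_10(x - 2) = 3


Convert to exponential form: x - 2 = 10^3 = 1000
x = 1000 + 2 = 1002
Check: log_10(1002 - 2) = log_10(1000) = log_10(1000) = 3 ✓

x = 1002


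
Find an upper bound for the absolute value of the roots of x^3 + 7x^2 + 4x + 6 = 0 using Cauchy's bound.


Cauchy's bound: all roots r satisfy |r| <= 1 + max(|a_i/a_n|) for i = 0,...,n-1
where a_n is the leading coefficient.

Coefficients: [1, 7, 4, 6]
Leading coefficient a_n = 1
Ratios |a_i/a_n|: 7, 4, 6
Maximum ratio: 7
Cauchy's bound: |r| <= 1 + 7 = 8

Upper bound = 8


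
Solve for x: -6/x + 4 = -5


Subtract 4 from both sides: -6/x = -9
Multiply both sides by x: -6 = -9 * x
Divide by -9: x = 2/3

x = 2/3


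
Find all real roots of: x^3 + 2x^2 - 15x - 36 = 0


Let p(x) = x^3 + 2x^2 - 15x - 36. By the rational root theorem (leading coefficient 1), any rational root is an integer divisor of 36: try ±1, ±2, ... in turn.
Test x = 1: value = -48 ≠ 0.
Test x = -1: value = -20 ≠ 0.
Test x = 2: value = -50 ≠ 0.
Test x = -2: value = -6 ≠ 0.
Test x = 3: value = -36 ≠ 0.
Test x = -3: value = 0 ✓, so (x + 3) is a factor.
Synthetic division by (x + 3): bring down 1; 1(-3) + 2 = -1; (-1)(-3) - 15 = -12; (-12)(-3) - 36 = 0 → quotient x^2 - x - 12, remainder 0.
Solve the quadratic x^2 - x - 12 = 0: discriminant = (-1)^2 - 4(1)(-12) = 1 + 48 = 49.
sqrt(49) = 7, so x = (1 ± 7)/2: x = 4 or x = -3.

x = -3 (multiplicity 2), x = 4


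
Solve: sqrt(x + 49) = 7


Square both sides: x + 49 = 7^2 = 49
x = 49 - 49 = 0
x = 0
Check: sqrt(1*0 + 49) = sqrt(49) = 7 ✓

x = 0


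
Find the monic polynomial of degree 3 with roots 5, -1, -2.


A monic polynomial with roots 5, -1, -2 is:
p(x) = (x - 5)(x + 1)(x + 2)
After multiplying by (x - 5): x - 5
After multiplying by (x + 1): x^2 - 4x - 5
After multiplying by (x + 2): x^3 - 2x^2 - 13x - 10

x^3 - 2x^2 - 13x - 10


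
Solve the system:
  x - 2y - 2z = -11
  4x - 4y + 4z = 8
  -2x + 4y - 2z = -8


Using Cramer's rule. Expand each determinant along the first row.
D  = 1*[(-4)*(-2) - 4*4] - (-2)*[4*(-2) - 4*(-2)] + (-2)*[4*4 - (-4)*(-2)]
  = 1*(-8) - (-2)*(0) + (-2)*(8) = -24
Dx = (-11)*[(-4)*(-2) - 4*4] - (-2)*[8*(-2) - 4*(-8)] + (-2)*[8*4 - (-4)*(-8)]
  = (-11)*(-8) - (-2)*(16) + (-2)*(0) = 120
Dy = 1*[8*(-2) - 4*(-8)] - (-11)*[4*(-2) - 4*(-2)] + (-2)*[4*(-8) - 8*(-2)]
  = 1*(16) - (-11)*(0) + (-2)*(-16) = 48
Dz = 1*[(-4)*(-8) - 8*4] - (-2)*[4*(-8) - 8*(-2)] + (-11)*[4*4 - (-4)*(-2)]
  = 1*(0) - (-2)*(-16) + (-11)*(8) = -120
x = Dx/D = 120/-24 = -5, y = Dy/D = 48/-24 = -2, z = Dz/D = -120/-24 = 5
Check eq1: (1)(-5) + (-2)(-2) + (-2)(5) = -11 = -11 ✓
Check eq2: (4)(-5) + (-4)(-2) + (4)(5) = 8 = 8 ✓
Check eq3: (-2)(-5) + (4)(-2) + (-2)(5) = -8 = -8 ✓

x = -5, y = -2, z = 5


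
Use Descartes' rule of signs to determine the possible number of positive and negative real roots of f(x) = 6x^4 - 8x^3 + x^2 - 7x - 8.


Descartes' rule of signs:

For positive roots, count sign changes in f(x) = 6x^4 - 8x^3 + x^2 - 7x - 8:
Signs of coefficients: +, -, +, -, -
Number of sign changes: 3
Possible positive real roots: 3, 1

For negative roots, examine f(-x) = 6x^4 + 8x^3 + x^2 + 7x - 8:
Signs of coefficients: +, +, +, +, -
Number of sign changes: 1
Possible negative real roots: 1

Positive roots: 3 or 1; Negative roots: 1


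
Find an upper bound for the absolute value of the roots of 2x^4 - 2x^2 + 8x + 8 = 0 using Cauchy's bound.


Cauchy's bound: all roots r satisfy |r| <= 1 + max(|a_i/a_n|) for i = 0,...,n-1
where a_n is the leading coefficient.

Coefficients: [2, 0, -2, 8, 8]
Leading coefficient a_n = 2
Ratios |a_i/a_n|: 0, 1, 4, 4
Maximum ratio: 4
Cauchy's bound: |r| <= 1 + 4 = 5

Upper bound = 5


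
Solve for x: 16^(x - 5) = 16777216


Express both sides with the same base.
16777216 = 16^6
Since the bases match, equate exponents: x - 5 = 6
So x = 6 - (-5) = 11

x = 11


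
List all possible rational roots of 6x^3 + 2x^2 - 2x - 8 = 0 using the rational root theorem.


Rational root theorem: possible roots are ±p/q where:
  p divides the constant term (-8): p ∈ {1, 2, 4, 8}
  q divides the leading coefficient (6): q ∈ {1, 2, 3, 6}

All possible rational roots: -8, -4, -8/3, -2, -4/3, -1, -2/3, -1/2, -1/3, -1/6, 1/6, 1/3, 1/2, 2/3, 1, 4/3, 2, 8/3, 4, 8

-8, -4, -8/3, -2, -4/3, -1, -2/3, -1/2, -1/3, -1/6, 1/6, 1/3, 1/2, 2/3, 1, 4/3, 2, 8/3, 4, 8


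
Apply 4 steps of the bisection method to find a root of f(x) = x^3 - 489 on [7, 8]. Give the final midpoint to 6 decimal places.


f(x) = x^3 - 489
f(7) = -146 < 0
f(8) = 23 > 0

Step 1: midpoint = (7.000000 + 8.000000)/2 = 7.500000
  f(7.500000) = -67.125000
  f(mid) < 0, so root is in [7.500000, 8.000000]

Step 2: midpoint = (7.500000 + 8.000000)/2 = 7.750000
  f(7.750000) = -23.515625
  f(mid) < 0, so root is in [7.750000, 8.000000]

Step 3: midpoint = (7.750000 + 8.000000)/2 = 7.875000
  f(7.875000) = -0.626953
  f(mid) < 0, so root is in [7.875000, 8.000000]

Step 4: midpoint = (7.875000 + 8.000000)/2 = 7.937500
  f(7.937500) = 11.093506
  f(mid) > 0, so root is in [7.875000, 7.937500]

midpoint = 7.937500


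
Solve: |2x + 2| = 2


An absolute value equation |expr| = 2 gives two cases:
Case 1: 2x + 2 = 2
  2x = 0, so x = 0
Case 2: 2x + 2 = -2
  2x = -4, so x = -2

x = -2, x = 0


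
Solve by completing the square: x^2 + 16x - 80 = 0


Start: x^2 + 16x - 80 = 0
Move constant: x^2 + 16x = 80
Half of 16 is 8, squared is 64
Add 64 to both sides: x^2 + 16x + 64 = 144
(x + 8)^2 = 144
x + 8 = ±12
x = -8 + 12 = 4 or x = -8 - 12 = -20

x = -20, x = 4


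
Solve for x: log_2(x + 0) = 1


Convert to exponential form: x + 0 = 2^1 = 2
x = 2 - 0 = 2
Check: log_2(2 + 0) = log_2(2) = log_2(2) = 1 ✓

x = 2


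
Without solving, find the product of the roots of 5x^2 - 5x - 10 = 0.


By Vieta's formulas for ax^2 + bx + c = 0:
  Sum of roots = -b/a
  Product of roots = c/a

Here a = 5, b = -5, c = -10
Sum = -(-5)/5 = 1
Product = -10/5 = -2

Product = -2


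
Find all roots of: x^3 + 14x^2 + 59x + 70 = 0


Let p(x) = x^3 + 14x^2 + 59x + 70. By the rational root theorem (leading coefficient 1), any rational root is an integer divisor of 70: try ±1, ±2, ... in turn.
Test x = 1: value = 144 ≠ 0.
Test x = -1: value = 24 ≠ 0.
Test x = 2: value = 252 ≠ 0.
Test x = -2: value = 0 ✓, so (x + 2) is a factor.
Synthetic division by (x + 2): bring down 1; 1(-2) + 14 = 12; 12(-2) + 59 = 35; 35(-2) + 70 = 0 → quotient x^2 + 12x + 35, remainder 0.
Solve the quadratic x^2 + 12x + 35 = 0: discriminant = 12^2 - 4(1)(35) = 144 - 140 = 4.
sqrt(4) = 2, so x = (-12 ± 2)/2: x = -5 or x = -7.
Collecting all roots found:

x = -7, x = -5, x = -2


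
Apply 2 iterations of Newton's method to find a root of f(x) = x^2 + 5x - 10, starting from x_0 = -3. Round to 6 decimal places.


Newton's method: x_(n+1) = x_n - f(x_n)/f'(x_n)
f(x) = x^2 + 5x - 10
f'(x) = 2x + 5

Iteration 1:
  f(-3.000000) = -16.000000
  f'(-3.000000) = -1.000000
  x_1 = -3.000000 - (-16.000000)/(-1.000000) = -19.000000

Iteration 2:
  f(-19.000000) = 256.000000
  f'(-19.000000) = -33.000000
  x_2 = -19.000000 - (256.000000)/(-33.000000) = -11.242424

x_2 = -11.242424


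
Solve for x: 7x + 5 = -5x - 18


Starting with: 7x + 5 = -5x - 18
Move all x terms to left: (7 + 5)x = -18 - 5
Simplify: 12x = -23
Divide both sides by 12: x = -23/12

x = -23/12


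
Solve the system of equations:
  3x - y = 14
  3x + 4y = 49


Using Cramer's rule:
Determinant D = (3)(4) - (3)(-1) = 12 + 3 = 15
Dx = (14)(4) - (49)(-1) = 56 + 49 = 105
Dy = (3)(49) - (3)(14) = 147 - 42 = 105
x = Dx/D = 105/15 = 7
y = Dy/D = 105/15 = 7

x = 7, y = 7


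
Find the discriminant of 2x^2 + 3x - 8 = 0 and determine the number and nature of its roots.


For ax^2 + bx + c = 0, discriminant D = b^2 - 4ac
Here a = 2, b = 3, c = -8
D = (3)^2 - 4(2)(-8) = 9 + 64 = 73

D = 73 > 0 but not a perfect square
The equation has 2 distinct real irrational roots.

Discriminant = 73, 2 distinct real irrational roots


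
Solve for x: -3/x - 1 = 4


Subtract -1 from both sides: -3/x = 5
Multiply both sides by x: -3 = 5 * x
Divide by 5: x = -3/5

x = -3/5


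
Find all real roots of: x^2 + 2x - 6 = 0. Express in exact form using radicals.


Using the quadratic formula: x = (-b ± sqrt(b^2 - 4ac)) / (2a)
Here a = 1, b = 2, c = -6
Discriminant = b^2 - 4ac = 2^2 - 4(1)(-6) = 4 + 24 = 28
Since discriminant = 28 > 0, there are two real roots.
x = (-2 ± 2*sqrt(7)) / 2
Simplifying: x = -1 ± sqrt(7)
Numerically: x ≈ 1.6458 or x ≈ -3.6458

x = -1 + sqrt(7) or x = -1 - sqrt(7)


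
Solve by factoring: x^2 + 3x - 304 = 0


We need two numbers that multiply to -304 and add to 3.
Those numbers are 19 and -16 (since 19 * (-16) = -304 and 19 + (-16) = 3).
So x^2 + 3x - 304 = (x + 19)(x - 16) = 0
Setting each factor to zero: x = -19 or x = 16

x = -19, x = 16


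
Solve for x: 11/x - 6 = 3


Subtract -6 from both sides: 11/x = 9
Multiply both sides by x: 11 = 9 * x
Divide by 9: x = 11/9

x = 11/9


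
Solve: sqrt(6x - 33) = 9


Square both sides: 6x - 33 = 9^2 = 81
6x = 81 + 33 = 114
x = 19
Check: sqrt(6*19 - 33) = sqrt(81) = 9 ✓

x = 19


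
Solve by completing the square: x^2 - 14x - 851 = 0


Start: x^2 - 14x - 851 = 0
Move constant: x^2 - 14x = 851
Half of -14 is -7, squared is 49
Add 49 to both sides: x^2 - 14x + 49 = 900
(x - 7)^2 = 900
x - 7 = ±30
x = 7 + 30 = 37 or x = 7 - 30 = -23

x = -23, x = 37


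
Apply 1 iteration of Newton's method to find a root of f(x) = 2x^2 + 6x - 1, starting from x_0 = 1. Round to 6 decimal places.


Newton's method: x_(n+1) = x_n - f(x_n)/f'(x_n)
f(x) = 2x^2 + 6x - 1
f'(x) = 4x + 6

Iteration 1:
  f(1.000000) = 7.000000
  f'(1.000000) = 10.000000
  x_1 = 1.000000 - (7.000000)/(10.000000) = 0.300000

x_1 = 0.300000


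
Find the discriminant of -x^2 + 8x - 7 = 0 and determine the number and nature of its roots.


For ax^2 + bx + c = 0, discriminant D = b^2 - 4ac
Here a = -1, b = 8, c = -7
D = (8)^2 - 4(-1)(-7) = 64 - 28 = 36

D = 36 > 0 and is a perfect square (sqrt = 6)
The equation has 2 distinct real rational roots.

Discriminant = 36, 2 distinct real rational roots


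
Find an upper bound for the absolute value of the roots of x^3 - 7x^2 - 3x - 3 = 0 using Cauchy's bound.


Cauchy's bound: all roots r satisfy |r| <= 1 + max(|a_i/a_n|) for i = 0,...,n-1
where a_n is the leading coefficient.

Coefficients: [1, -7, -3, -3]
Leading coefficient a_n = 1
Ratios |a_i/a_n|: 7, 3, 3
Maximum ratio: 7
Cauchy's bound: |r| <= 1 + 7 = 8

Upper bound = 8


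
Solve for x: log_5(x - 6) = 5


Convert to exponential form: x - 6 = 5^5 = 3125
x = 3125 + 6 = 3131
Check: log_5(3131 - 6) = log_5(3125) = log_5(3125) = 5 ✓

x = 3131


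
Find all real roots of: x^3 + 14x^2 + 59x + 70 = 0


Let p(x) = x^3 + 14x^2 + 59x + 70. By the rational root theorem (leading coefficient 1), any rational root is an integer divisor of 70: try ±1, ±2, ... in turn.
Test x = 1: value = 144 ≠ 0.
Test x = -1: value = 24 ≠ 0.
Test x = 2: value = 252 ≠ 0.
Test x = -2: value = 0 ✓, so (x + 2) is a factor.
Synthetic division by (x + 2): bring down 1; 1(-2) + 14 = 12; 12(-2) + 59 = 35; 35(-2) + 70 = 0 → quotient x^2 + 12x + 35, remainder 0.
Solve the quadratic x^2 + 12x + 35 = 0: discriminant = 12^2 - 4(1)(35) = 144 - 140 = 4.
sqrt(4) = 2, so x = (-12 ± 2)/2: x = -5 or x = -7.

x = -7, x = -5, x = -2


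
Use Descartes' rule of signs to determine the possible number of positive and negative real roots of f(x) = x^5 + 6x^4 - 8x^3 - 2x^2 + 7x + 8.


Descartes' rule of signs:

For positive roots, count sign changes in f(x) = x^5 + 6x^4 - 8x^3 - 2x^2 + 7x + 8:
Signs of coefficients: +, +, -, -, +, +
Number of sign changes: 2
Possible positive real roots: 2, 0

For negative roots, examine f(-x) = -x^5 + 6x^4 + 8x^3 - 2x^2 - 7x + 8:
Signs of coefficients: -, +, +, -, -, +
Number of sign changes: 3
Possible negative real roots: 3, 1

Positive roots: 2 or 0; Negative roots: 3 or 1


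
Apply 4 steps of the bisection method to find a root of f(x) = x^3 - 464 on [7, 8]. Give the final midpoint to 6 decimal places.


f(x) = x^3 - 464
f(7) = -121 < 0
f(8) = 48 > 0

Step 1: midpoint = (7.000000 + 8.000000)/2 = 7.500000
  f(7.500000) = -42.125000
  f(mid) < 0, so root is in [7.500000, 8.000000]

Step 2: midpoint = (7.500000 + 8.000000)/2 = 7.750000
  f(7.750000) = 1.484375
  f(mid) > 0, so root is in [7.500000, 7.750000]

Step 3: midpoint = (7.500000 + 7.750000)/2 = 7.625000
  f(7.625000) = -20.677734
  f(mid) < 0, so root is in [7.625000, 7.750000]

Step 4: midpoint = (7.625000 + 7.750000)/2 = 7.687500
  f(7.687500) = -9.686768
  f(mid) < 0, so root is in [7.687500, 7.750000]

midpoint = 7.687500


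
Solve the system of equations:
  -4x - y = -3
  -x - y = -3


Using Cramer's rule:
Determinant D = (-4)(-1) - (-1)(-1) = 4 - 1 = 3
Dx = (-3)(-1) - (-3)(-1) = 3 - 3 = 0
Dy = (-4)(-3) - (-1)(-3) = 12 - 3 = 9
x = Dx/D = 0/3 = 0
y = Dy/D = 9/3 = 3

x = 0, y = 3


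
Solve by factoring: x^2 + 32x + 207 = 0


We need two numbers that multiply to 207 and add to 32.
Those numbers are 23 and 9 (since 23 * 9 = 207 and 23 + 9 = 32).
So x^2 + 32x + 207 = (x + 23)(x + 9) = 0
Setting each factor to zero: x = -23 or x = -9

x = -23, x = -9


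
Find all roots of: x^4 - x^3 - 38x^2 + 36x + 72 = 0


Let p(x) = x^4 - x^3 - 38x^2 + 36x + 72. By the rational root theorem (leading coefficient 1), any rational root is an integer divisor of 72: try ±1, ±2, ... in turn.
Test x = 1: value = 70 ≠ 0.
Test x = -1: value = 0 ✓, so (x + 1) is a factor.
Synthetic division by (x + 1): bring down 1; 1(-1) - 1 = -2; (-2)(-1) - 38 = -36; (-36)(-1) + 36 = 72; 72(-1) + 72 = 0 → quotient x^3 - 2x^2 - 36x + 72, remainder 0.
Continue with the quotient x^3 - 2x^2 - 36x + 72 (candidates must divide 72; re-test x = -1 first in case it repeats).
Test x = -1: value = 105 ≠ 0.
Test x = 2: value = 0 ✓, so (x - 2) is a factor.
Synthetic division by (x - 2): bring down 1; 1(2) - 2 = 0; 0(2) - 36 = -36; (-36)(2) + 72 = 0 → quotient x^2 - 36, remainder 0.
Solve the quadratic x^2 - 36 = 0: discriminant = 0^2 - 4(1)(-36) = 0 + 144 = 144.
sqrt(144) = 12, so x = (0 ± 12)/2: x = 6 or x = -6.
Collecting all roots found:

x = -6, x = -1, x = 2, x = 6


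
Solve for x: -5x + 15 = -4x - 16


Starting with: -5x + 15 = -4x - 16
Move all x terms to left: (-5 + 4)x = -16 - 15
Simplify: -x = -31
Divide both sides by -1: x = 31

x = 31


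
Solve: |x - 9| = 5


An absolute value equation |expr| = 5 gives two cases:
Case 1: x - 9 = 5
  x = 14, so x = 14
Case 2: x - 9 = -5
  x = 4, so x = 4

x = 4, x = 14


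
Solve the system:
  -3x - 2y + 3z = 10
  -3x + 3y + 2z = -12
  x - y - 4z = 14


Using Cramer's rule. Expand each determinant along the first row.
D  = (-3)*[3*(-4) - 2*(-1)] - (-2)*[(-3)*(-4) - 2*1] + 3*[(-3)*(-1) - 3*1]
  = (-3)*(-10) - (-2)*(10) + 3*(0) = 50
Dx = 10*[3*(-4) - 2*(-1)] - (-2)*[(-12)*(-4) - 2*14] + 3*[(-12)*(-1) - 3*14]
  = 10*(-10) - (-2)*(20) + 3*(-30) = -150
Dy = (-3)*[(-12)*(-4) - 2*14] - 10*[(-3)*(-4) - 2*1] + 3*[(-3)*14 - (-12)*1]
  = (-3)*(20) - 10*(10) + 3*(-30) = -250
Dz = (-3)*[3*14 - (-12)*(-1)] - (-2)*[(-3)*14 - (-12)*1] + 10*[(-3)*(-1) - 3*1]
  = (-3)*(30) - (-2)*(-30) + 10*(0) = -150
x = Dx/D = -150/50 = -3, y = Dy/D = -250/50 = -5, z = Dz/D = -150/50 = -3
Check eq1: (-3)(-3) + (-2)(-5) + (3)(-3) = 10 = 10 ✓
Check eq2: (-3)(-3) + (3)(-5) + (2)(-3) = -12 = -12 ✓
Check eq3: (1)(-3) + (-1)(-5) + (-4)(-3) = 14 = 14 ✓

x = -3, y = -5, z = -3


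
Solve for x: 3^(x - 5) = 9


Express both sides with the same base.
9 = 3^2
Since the bases match, equate exponents: x - 5 = 2
So x = 2 - (-5) = 7

x = 7


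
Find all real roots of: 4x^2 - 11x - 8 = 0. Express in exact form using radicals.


Using the quadratic formula: x = (-b ± sqrt(b^2 - 4ac)) / (2a)
Here a = 4, b = -11, c = -8
Discriminant = b^2 - 4ac = (-11)^2 - 4(4)(-8) = 121 + 128 = 249
Since discriminant = 249 > 0, there are two real roots.
x = (11 ± sqrt(249)) / 8
Numerically: x ≈ 3.3475 or x ≈ -0.5975

x = (11 + sqrt(249)) / 8 or x = (11 - sqrt(249)) / 8


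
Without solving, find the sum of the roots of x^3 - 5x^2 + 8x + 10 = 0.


By Vieta's formulas for x^3 + bx^2 + cx + d = 0:
  r1 + r2 + r3 = -b/a = 5
  r1*r2 + r1*r3 + r2*r3 = c/a = 8
  r1*r2*r3 = -d/a = -10


Sum = 5


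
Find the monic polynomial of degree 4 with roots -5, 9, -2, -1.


A monic polynomial with roots -5, 9, -2, -1 is:
p(x) = (x + 5)(x - 9)(x + 2)(x + 1)
After multiplying by (x + 5): x + 5
After multiplying by (x - 9): x^2 - 4x - 45
After multiplying by (x + 2): x^3 - 2x^2 - 53x - 90
After multiplying by (x + 1): x^4 - x^3 - 55x^2 - 143x - 90

x^4 - x^3 - 55x^2 - 143x - 90


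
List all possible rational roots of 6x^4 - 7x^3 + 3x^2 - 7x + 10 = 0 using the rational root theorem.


Rational root theorem: possible roots are ±p/q where:
  p divides the constant term (10): p ∈ {1, 2, 5, 10}
  q divides the leading coefficient (6): q ∈ {1, 2, 3, 6}

All possible rational roots: -10, -5, -10/3, -5/2, -2, -5/3, -1, -5/6, -2/3, -1/2, -1/3, -1/6, 1/6, 1/3, 1/2, 2/3, 5/6, 1, 5/3, 2, 5/2, 10/3, 5, 10

-10, -5, -10/3, -5/2, -2, -5/3, -1, -5/6, -2/3, -1/2, -1/3, -1/6, 1/6, 1/3, 1/2, 2/3, 5/6, 1, 5/3, 2, 5/2, 10/3, 5, 10


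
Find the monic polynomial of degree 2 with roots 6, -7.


A monic polynomial with roots 6, -7 is:
p(x) = (x - 6)(x + 7)
After multiplying by (x - 6): x - 6
After multiplying by (x + 7): x^2 + x - 42

x^2 + x - 42


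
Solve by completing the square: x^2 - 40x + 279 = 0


Start: x^2 - 40x + 279 = 0
Move constant: x^2 - 40x = -279
Half of -40 is -20, squared is 400
Add 400 to both sides: x^2 - 40x + 400 = 121
(x - 20)^2 = 121
x - 20 = ±11
x = 20 + 11 = 31 or x = 20 - 11 = 9

x = 9, x = 31


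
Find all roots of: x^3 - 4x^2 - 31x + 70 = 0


Let p(x) = x^3 - 4x^2 - 31x + 70. By the rational root theorem (leading coefficient 1), any rational root is an integer divisor of 70: try ±1, ±2, ... in turn.
Test x = 1: value = 36 ≠ 0.
Test x = -1: value = 96 ≠ 0.
Test x = 2: value = 0 ✓, so (x - 2) is a factor.
Synthetic division by (x - 2): bring down 1; 1(2) - 4 = -2; (-2)(2) - 31 = -35; (-35)(2) + 70 = 0 → quotient x^2 - 2x - 35, remainder 0.
Solve the quadratic x^2 - 2x - 35 = 0: discriminant = (-2)^2 - 4(1)(-35) = 4 + 140 = 144.
sqrt(144) = 12, so x = (2 ± 12)/2: x = 7 or x = -5.
Collecting all roots found:

x = -5, x = 2, x = 7


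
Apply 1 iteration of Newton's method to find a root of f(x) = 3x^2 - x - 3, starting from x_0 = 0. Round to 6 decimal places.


Newton's method: x_(n+1) = x_n - f(x_n)/f'(x_n)
f(x) = 3x^2 - x - 3
f'(x) = 6x - 1

Iteration 1:
  f(0.000000) = -3.000000
  f'(0.000000) = -1.000000
  x_1 = 0.000000 - (-3.000000)/(-1.000000) = -3.000000

x_1 = -3.000000


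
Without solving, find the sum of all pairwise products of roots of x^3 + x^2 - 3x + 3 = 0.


By Vieta's formulas for x^3 + bx^2 + cx + d = 0:
  r1 + r2 + r3 = -b/a = -1
  r1*r2 + r1*r3 + r2*r3 = c/a = -3
  r1*r2*r3 = -d/a = -3


Sum of pairwise products = -3


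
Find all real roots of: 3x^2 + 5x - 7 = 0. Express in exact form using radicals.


Using the quadratic formula: x = (-b ± sqrt(b^2 - 4ac)) / (2a)
Here a = 3, b = 5, c = -7
Discriminant = b^2 - 4ac = 5^2 - 4(3)(-7) = 25 + 84 = 109
Since discriminant = 109 > 0, there are two real roots.
x = (-5 ± sqrt(109)) / 6
Numerically: x ≈ 0.9067 or x ≈ -2.5734

x = (-5 + sqrt(109)) / 6 or x = (-5 - sqrt(109)) / 6


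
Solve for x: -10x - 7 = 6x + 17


Starting with: -10x - 7 = 6x + 17
Move all x terms to left: (-10 - 6)x = 17 + 7
Simplify: -16x = 24
Divide both sides by -16: x = -3/2

x = -3/2


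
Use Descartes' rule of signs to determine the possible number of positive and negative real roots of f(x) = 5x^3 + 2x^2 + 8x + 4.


Descartes' rule of signs:

For positive roots, count sign changes in f(x) = 5x^3 + 2x^2 + 8x + 4:
Signs of coefficients: +, +, +, +
Number of sign changes: 0
Possible positive real roots: 0

For negative roots, examine f(-x) = -5x^3 + 2x^2 - 8x + 4:
Signs of coefficients: -, +, -, +
Number of sign changes: 3
Possible negative real roots: 3, 1

Positive roots: 0; Negative roots: 3 or 1


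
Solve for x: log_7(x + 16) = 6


Convert to exponential form: x + 16 = 7^6 = 117649
x = 117649 - 16 = 117633
Check: log_7(117633 + 16) = log_7(117649) = log_7(117649) = 6 ✓

x = 117633


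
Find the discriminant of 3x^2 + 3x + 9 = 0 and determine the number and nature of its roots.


For ax^2 + bx + c = 0, discriminant D = b^2 - 4ac
Here a = 3, b = 3, c = 9
D = (3)^2 - 4(3)(9) = 9 - 108 = -99

D = -99 < 0
The equation has no real roots (2 complex conjugate roots).

Discriminant = -99, no real roots (2 complex conjugate roots)


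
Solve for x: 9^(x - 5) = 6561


Express both sides with the same base.
6561 = 9^4
Since the bases match, equate exponents: x - 5 = 4
So x = 4 - (-5) = 9

x = 9


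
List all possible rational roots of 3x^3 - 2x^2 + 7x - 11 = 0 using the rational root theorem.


Rational root theorem: possible roots are ±p/q where:
  p divides the constant term (-11): p ∈ {1, 11}
  q divides the leading coefficient (3): q ∈ {1, 3}

All possible rational roots: -11, -11/3, -1, -1/3, 1/3, 1, 11/3, 11

-11, -11/3, -1, -1/3, 1/3, 1, 11/3, 11


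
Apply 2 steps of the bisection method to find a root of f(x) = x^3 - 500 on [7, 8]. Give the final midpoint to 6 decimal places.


f(x) = x^3 - 500
f(7) = -157 < 0
f(8) = 12 > 0

Step 1: midpoint = (7.000000 + 8.000000)/2 = 7.500000
  f(7.500000) = -78.125000
  f(mid) < 0, so root is in [7.500000, 8.000000]

Step 2: midpoint = (7.500000 + 8.000000)/2 = 7.750000
  f(7.750000) = -34.515625
  f(mid) < 0, so root is in [7.750000, 8.000000]

midpoint = 7.750000


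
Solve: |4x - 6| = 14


An absolute value equation |expr| = 14 gives two cases:
Case 1: 4x - 6 = 14
  4x = 20, so x = 5
Case 2: 4x - 6 = -14
  4x = -8, so x = -2

x = -2, x = 5


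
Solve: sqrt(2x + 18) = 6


Square both sides: 2x + 18 = 6^2 = 36
2x = 36 - 18 = 18
x = 9
Check: sqrt(2*9 + 18) = sqrt(36) = 6 ✓

x = 9


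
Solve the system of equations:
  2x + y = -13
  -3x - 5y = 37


Using Cramer's rule:
Determinant D = (2)(-5) - (-3)(1) = -10 + 3 = -7
Dx = (-13)(-5) - (37)(1) = 65 - 37 = 28
Dy = (2)(37) - (-3)(-13) = 74 - 39 = 35
x = Dx/D = 28/-7 = -4
y = Dy/D = 35/-7 = -5

x = -4, y = -5


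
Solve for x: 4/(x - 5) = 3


Multiply both sides by (x - 5): 4 = 3(x - 5)
Distribute: 4 = 3x - 15
3x = 4 + 15 = 19
x = 19/3

x = 19/3


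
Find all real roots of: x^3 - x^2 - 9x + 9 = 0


Let p(x) = x^3 - x^2 - 9x + 9. By the rational root theorem (leading coefficient 1), any rational root is an integer divisor of 9: try ±1, ±2, ... in turn.
Test x = 1: value = 0 ✓, so (x - 1) is a factor.
Synthetic division by (x - 1): bring down 1; 1(1) - 1 = 0; 0(1) - 9 = -9; (-9)(1) + 9 = 0 → quotient x^2 - 9, remainder 0.
Solve the quadratic x^2 - 9 = 0: discriminant = 0^2 - 4(1)(-9) = 0 + 36 = 36.
sqrt(36) = 6, so x = (0 ± 6)/2: x = 3 or x = -3.

x = -3, x = 1, x = 3


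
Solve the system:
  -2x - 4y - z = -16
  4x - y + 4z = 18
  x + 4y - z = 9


Using Cramer's rule. Expand each determinant along the first row.
D  = (-2)*[(-1)*(-1) - 4*4] - (-4)*[4*(-1) - 4*1] + (-1)*[4*4 - (-1)*1]
  = (-2)*(-15) - (-4)*(-8) + (-1)*(17) = -19
Dx = (-16)*[(-1)*(-1) - 4*4] - (-4)*[18*(-1) - 4*9] + (-1)*[18*4 - (-1)*9]
  = (-16)*(-15) - (-4)*(-54) + (-1)*(81) = -57
Dy = (-2)*[18*(-1) - 4*9] - (-16)*[4*(-1) - 4*1] + (-1)*[4*9 - 18*1]
  = (-2)*(-54) - (-16)*(-8) + (-1)*(18) = -38
Dz = (-2)*[(-1)*9 - 18*4] - (-4)*[4*9 - 18*1] + (-16)*[4*4 - (-1)*1]
  = (-2)*(-81) - (-4)*(18) + (-16)*(17) = -38
x = Dx/D = -57/-19 = 3, y = Dy/D = -38/-19 = 2, z = Dz/D = -38/-19 = 2
Check eq1: (-2)(3) + (-4)(2) + (-1)(2) = -16 = -16 ✓
Check eq2: (4)(3) + (-1)(2) + (4)(2) = 18 = 18 ✓
Check eq3: (1)(3) + (4)(2) + (-1)(2) = 9 = 9 ✓

x = 3, y = 2, z = 2


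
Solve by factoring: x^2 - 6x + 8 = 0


We need two numbers that multiply to 8 and add to -6.
Those numbers are -2 and -4 (since (-2) * (-4) = 8 and (-2) + (-4) = -6).
So x^2 - 6x + 8 = (x - 2)(x - 4) = 0
Setting each factor to zero: x = 2 or x = 4

x = 2, x = 4


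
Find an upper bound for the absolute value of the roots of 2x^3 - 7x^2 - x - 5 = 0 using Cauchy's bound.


Cauchy's bound: all roots r satisfy |r| <= 1 + max(|a_i/a_n|) for i = 0,...,n-1
where a_n is the leading coefficient.

Coefficients: [2, -7, -1, -5]
Leading coefficient a_n = 2
Ratios |a_i/a_n|: 7/2, 1/2, 5/2
Maximum ratio: 7/2
Cauchy's bound: |r| <= 1 + 7/2 = 9/2

Upper bound = 9/2


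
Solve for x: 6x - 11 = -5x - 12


Starting with: 6x - 11 = -5x - 12
Move all x terms to left: (6 + 5)x = -12 + 11
Simplify: 11x = -1
Divide both sides by 11: x = -1/11

x = -1/11


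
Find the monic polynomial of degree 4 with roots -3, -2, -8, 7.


A monic polynomial with roots -3, -2, -8, 7 is:
p(x) = (x + 3)(x + 2)(x + 8)(x - 7)
After multiplying by (x + 3): x + 3
After multiplying by (x + 2): x^2 + 5x + 6
After multiplying by (x + 8): x^3 + 13x^2 + 46x + 48
After multiplying by (x - 7): x^4 + 6x^3 - 45x^2 - 274x - 336

x^4 + 6x^3 - 45x^2 - 274x - 336


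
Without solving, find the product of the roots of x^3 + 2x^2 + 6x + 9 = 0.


By Vieta's formulas for x^3 + bx^2 + cx + d = 0:
  r1 + r2 + r3 = -b/a = -2
  r1*r2 + r1*r3 + r2*r3 = c/a = 6
  r1*r2*r3 = -d/a = -9


Product = -9


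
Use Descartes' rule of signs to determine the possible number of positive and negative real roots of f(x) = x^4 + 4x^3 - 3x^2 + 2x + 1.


Descartes' rule of signs:

For positive roots, count sign changes in f(x) = x^4 + 4x^3 - 3x^2 + 2x + 1:
Signs of coefficients: +, +, -, +, +
Number of sign changes: 2
Possible positive real roots: 2, 0

For negative roots, examine f(-x) = x^4 - 4x^3 - 3x^2 - 2x + 1:
Signs of coefficients: +, -, -, -, +
Number of sign changes: 2
Possible negative real roots: 2, 0

Positive roots: 2 or 0; Negative roots: 2 or 0
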